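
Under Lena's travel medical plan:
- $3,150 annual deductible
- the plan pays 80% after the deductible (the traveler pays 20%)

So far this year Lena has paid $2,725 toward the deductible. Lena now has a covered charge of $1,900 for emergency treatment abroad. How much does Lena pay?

Remaining deductible: $3,150 − $2,725 = $425.
That leaves $1,900 − $425 = $1,475 for coinsurance.
20% of $1,475 = $295 falls to the traveler.
That puts the traveler's cost at $425 + $295 = $720.

$720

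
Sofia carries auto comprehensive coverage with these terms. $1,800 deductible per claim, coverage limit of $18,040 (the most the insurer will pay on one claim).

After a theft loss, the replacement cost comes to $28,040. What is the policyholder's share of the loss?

$10,000

Subtract the deductible: $28,040 − $1,800 = $26,240.
The $18,040 per-incident cap binds; insurer pays $18,040.
The policyholder bears the rest of the original loss: $28,040 − $18,040 = $10,000.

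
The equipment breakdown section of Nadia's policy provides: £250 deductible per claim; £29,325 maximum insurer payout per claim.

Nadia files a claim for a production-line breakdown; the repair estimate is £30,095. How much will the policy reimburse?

Subtract the deductible: £30,095 − £250 = £29,845.
Since £29,845 > £29,325, the payout is capped at £29,325.

£29,325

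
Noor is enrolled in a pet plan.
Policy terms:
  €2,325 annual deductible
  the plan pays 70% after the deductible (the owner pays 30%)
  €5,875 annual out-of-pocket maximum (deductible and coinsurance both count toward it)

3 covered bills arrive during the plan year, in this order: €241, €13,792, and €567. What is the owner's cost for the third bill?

€37.60

Claim 1 (€241): all of it applies to the deductible. Cost to owner: €241. OOP to date €241.
Claim 2 (€13,792): deductible takes €2,084, €11,708 remains; owner's 30% is €3,512.40. Cost to owner: €5,596.40. OOP to date €5,837.40.
Claim 3 (€567): 30% coinsurance on €567 = €170.10. Adding that to €5,837.40 gives €6,007.50, past the €5,875 cap; owner pays only €5,875 − €5,837.40 = €37.60.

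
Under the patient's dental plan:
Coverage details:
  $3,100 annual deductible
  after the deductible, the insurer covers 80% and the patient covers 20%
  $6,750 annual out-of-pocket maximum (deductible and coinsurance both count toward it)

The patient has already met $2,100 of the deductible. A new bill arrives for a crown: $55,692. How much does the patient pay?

$2,100 of the $3,100 deductible is already met, leaving $1,000.
The remaining $54,692 (= $55,692 − $1,000) moves to coinsurance.
Coinsurance: $54,692 × 20% = $10,938.40.
So the patient owes $1,000 + $10,938.40 = $11,938.40 before any cap.
Adding $11,938.40 to the $2,100 already spent would give $14,038.40, which exceeds the $6,750 cap; the patient pays just $6,750 − $2,100 = $4,650.

$4,650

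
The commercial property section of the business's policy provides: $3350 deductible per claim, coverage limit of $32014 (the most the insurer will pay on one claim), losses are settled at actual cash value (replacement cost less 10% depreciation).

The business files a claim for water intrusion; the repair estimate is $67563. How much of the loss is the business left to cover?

$35549

Actual cash value after 10% depreciation: $67563 × 90% = $60806.70.
Less the $3350 deductible: $60806.70 − $3350 = $57456.70.
The $32014 per-incident cap binds; insurer pays $32014.
Business's share is the uncovered remainder: $67563 − $32014 = $35549.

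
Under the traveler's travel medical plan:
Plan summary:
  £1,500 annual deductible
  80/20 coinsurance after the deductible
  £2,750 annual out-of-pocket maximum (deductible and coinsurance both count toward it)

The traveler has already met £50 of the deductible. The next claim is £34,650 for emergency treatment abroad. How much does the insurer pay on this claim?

£31,950

£50 of the £1,500 deductible is already met, leaving £1,450.
After the £1,450 deductible portion, £34,650 − £1,450 = £33,200 is subject to coinsurance.
Traveler's 20% share of £33,200 is £6,640.
That puts the traveler's cost at £1,450 + £6,640 = £8,090 before any cap.
Year-to-date out-of-pocket would reach £50 + £8,090 = £8,140, above the £2,750 maximum, so the traveler pays only £2,750 − £50 = £2,700.
Insurer pays the balance: £34,650 − £2,700 = £31,950.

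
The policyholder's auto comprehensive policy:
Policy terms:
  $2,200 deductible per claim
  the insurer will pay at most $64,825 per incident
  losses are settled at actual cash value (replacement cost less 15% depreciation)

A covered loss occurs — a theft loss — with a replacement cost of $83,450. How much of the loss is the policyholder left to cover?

$18,625

Depreciate 15%: the covered value is $83,450 × 0.85 = $70,932.50.
Subtract the deductible: $70,932.50 − $2,200 = $68,732.50.
The $64,825 per-incident cap binds; insurer pays $64,825.
Policyholder's share is the uncovered remainder: $83,450 − $64,825 = $18,625.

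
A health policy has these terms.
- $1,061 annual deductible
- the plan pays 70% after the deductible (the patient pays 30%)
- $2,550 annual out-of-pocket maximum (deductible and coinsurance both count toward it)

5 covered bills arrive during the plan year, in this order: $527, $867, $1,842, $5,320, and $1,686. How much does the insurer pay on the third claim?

Claim 1 ($527): fully absorbed by the deductible. Patient pays $527; OOP now $527. Plan pays $527 − $527 = $0.
Claim 2 ($867): $534 to deductible, leaving $333; coinsurance $333 × 30% = $99.90. Patient owes $633.90 (running OOP $1,160.90). Insurer: $867 − $633.90 = $233.10.
Claim 3 ($1,842): deductible met; 30% of $1,842 = $552.60. Patient pays $552.60; OOP now $1,713.50. Plan pays $1,842 − $552.60 = $1,289.40.

$1,289.40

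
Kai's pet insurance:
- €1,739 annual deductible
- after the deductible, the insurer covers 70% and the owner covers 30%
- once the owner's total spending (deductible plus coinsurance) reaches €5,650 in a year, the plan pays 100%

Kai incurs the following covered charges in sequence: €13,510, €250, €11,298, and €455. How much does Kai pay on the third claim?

Bill 1, €13,510: €1,739 to deductible, leaving €11,771; coinsurance €11,771 × 30% = €3,531.30. Owner pays €5,270.30; OOP now €5,270.30.
Bill 2, €250: deductible met; 30% of €250 = €75. Cost to owner: €75. OOP to date €5,345.30.
Bill 3, €11,298: 30% coinsurance on €11,298 = €3,389.40. Adding that to €5,345.30 gives €8,734.70, past the €5,650 cap; owner pays only €5,650 − €5,345.30 = €304.70.

€304.70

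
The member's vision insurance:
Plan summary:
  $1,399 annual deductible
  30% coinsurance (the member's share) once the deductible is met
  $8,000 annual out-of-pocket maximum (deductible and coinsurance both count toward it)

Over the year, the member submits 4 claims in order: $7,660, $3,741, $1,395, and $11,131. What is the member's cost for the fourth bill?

Claim 1 — $7,660: deductible takes $1,399, $6,261 remains; 30% of $6,261 = $1,878.30. Member owes $3,277.30 (running OOP $3,277.30).
Claim 2 — $3,741: deductible met; 30% of $3,741 = $1,122.30. Cost to member: $1,122.30. OOP to date $4,399.60.
Claim 3 — $1,395: 30% coinsurance on $1,395 = $418.50. Cost to member: $418.50. OOP to date $4,818.10.
Claim 4 — $11,131: deductible already satisfied, so member's share is 30% × $11,131 = $3,339.30. OOP would hit $8,157.40 > $8,000, so the cap limits the member to $8,000 − $4,818.10 = $3,181.90.

$3,181.90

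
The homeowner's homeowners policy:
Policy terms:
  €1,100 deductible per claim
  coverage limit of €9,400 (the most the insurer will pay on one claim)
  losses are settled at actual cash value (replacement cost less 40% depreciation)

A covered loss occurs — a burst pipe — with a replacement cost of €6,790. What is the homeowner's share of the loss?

€3,816

Depreciate 40%: the covered value is €6,790 × 0.6 = €4,074.
After the deductible, €4,074 − €1,100 = €2,974 remains.
€2,974 ≤ €9,400, so the limit doesn't bind; insurer pays €2,974.
The homeowner bears the rest of the original loss: €6,790 − €2,974 = €3,816.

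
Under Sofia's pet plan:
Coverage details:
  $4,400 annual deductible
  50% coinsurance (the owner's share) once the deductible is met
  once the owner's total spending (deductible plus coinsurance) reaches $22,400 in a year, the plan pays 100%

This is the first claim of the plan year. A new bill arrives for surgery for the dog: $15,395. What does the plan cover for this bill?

$5,497.50

The full $4,400 deductible is still open; $4,400 of this bill applies to it.
The remaining $10,995 (= $15,395 − $4,400) moves to coinsurance.
50% of $10,995 = $5,497.50 falls to the owner.
So the owner owes $4,400 + $5,497.50 = $9,897.50 before any cap.
Total out-of-pocket so far would be $0 + $9,897.50 = $9,897.50, below the $22,400 cap — no reduction.
The plan picks up $15,395 − $9,897.50 = $5,497.50.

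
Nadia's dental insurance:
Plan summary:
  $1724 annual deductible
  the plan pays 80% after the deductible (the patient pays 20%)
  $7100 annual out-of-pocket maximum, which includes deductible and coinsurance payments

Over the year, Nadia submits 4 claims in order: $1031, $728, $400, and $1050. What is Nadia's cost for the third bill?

$80

Claim 1 — $1031: fully absorbed by the deductible. Patient pays $1031; OOP now $1031.
Claim 2 — $728: $693 to deductible, leaving $35; patient's 20% is $7. Patient pays $700; OOP now $1731.
Claim 3 — $400: deductible already satisfied, so patient's share is 20% × $400 = $80. Cost to patient: $80. OOP to date $1811.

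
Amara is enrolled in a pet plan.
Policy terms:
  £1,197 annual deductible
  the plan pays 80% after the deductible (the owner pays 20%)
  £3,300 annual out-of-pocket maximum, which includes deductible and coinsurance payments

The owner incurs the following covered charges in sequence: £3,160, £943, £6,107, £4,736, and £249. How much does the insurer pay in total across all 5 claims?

#1 (£3,160): £1,197 finishes the deductible; £1,963 goes to coinsurance; coinsurance £1,963 × 20% = £392.60. Owner owes £1,589.60 (running OOP £1,589.60). Plan pays £3,160 − £1,589.60 = £1,570.40.
#2 (£943): deductible already satisfied, so owner's share is 20% × £943 = £188.60. Cost to owner: £188.60. OOP to date £1,778.20. Insurer: £943 − £188.60 = £754.40.
#3 (£6,107): deductible met; 20% of £6,107 = £1,221.40. Cost to owner: £1,221.40. OOP to date £2,999.60. Plan pays £6,107 − £1,221.40 = £4,885.60.
#4 (£4,736): deductible already satisfied, so owner's share is 20% × £4,736 = £947.20. OOP would hit £3,946.80 > £3,300, so the cap limits the owner to £3,300 − £2,999.60 = £300.40. Insurer: £4,736 − £300.40 = £4,435.60.
#5 (£249): deductible met; 20% of £249 = £49.80. Adding that to £3,300 gives £3,349.80, past the £3,300 cap; owner pays only £3,300 − £3,300 = £0. Plan pays £249 − £0 = £249.
Insurer total: £1,570.40 + £754.40 + £4,885.60 + £4,435.60 + £249 = £11,895.

£11,895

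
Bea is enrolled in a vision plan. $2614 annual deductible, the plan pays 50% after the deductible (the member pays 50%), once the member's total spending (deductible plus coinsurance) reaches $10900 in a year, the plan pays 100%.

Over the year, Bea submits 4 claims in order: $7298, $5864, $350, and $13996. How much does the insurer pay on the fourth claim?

Bill 1, $7298: deductible takes $2614, $4684 remains; 50% of $4684 = $2342. Cost to member: $4956. OOP to date $4956. Insurer: $7298 − $4956 = $2342.
Bill 2, $5864: 50% coinsurance on $5864 = $2932. Cost to member: $2932. OOP to date $7888. Insurer: $5864 − $2932 = $2932.
Bill 3, $350: deductible met; 50% of $350 = $175. Member owes $175 (running OOP $8063). Insurer: $350 − $175 = $175.
Bill 4, $13996: deductible met; 50% of $13996 = $6998. That would push OOP to $15061, over the $10900 cap, so member pays $10900 − $8063 = $2837. Insurer: $13996 − $2837 = $11159.

$11159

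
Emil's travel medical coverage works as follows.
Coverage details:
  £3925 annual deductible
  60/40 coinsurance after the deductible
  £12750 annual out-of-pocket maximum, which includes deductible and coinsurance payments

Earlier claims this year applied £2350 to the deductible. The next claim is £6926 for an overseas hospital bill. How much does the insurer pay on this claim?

£3210.60

Remaining deductible: £3925 − £2350 = £1575.
After the £1575 deductible portion, £6926 − £1575 = £5351 is subject to coinsurance.
40% of £5351 = £2140.40 falls to the traveler.
Traveler responsibility before any cap: £1575 + £2140.40 = £3715.40.
Total out-of-pocket so far would be £2350 + £3715.40 = £6065.40, below the £12750 cap — no reduction.
The plan picks up £6926 − £3715.40 = £3210.60.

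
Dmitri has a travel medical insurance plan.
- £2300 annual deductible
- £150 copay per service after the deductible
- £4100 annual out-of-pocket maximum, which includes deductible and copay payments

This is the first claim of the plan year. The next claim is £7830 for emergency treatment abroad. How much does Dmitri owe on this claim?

£2450

The full £2300 deductible is still open; £2300 of this bill applies to it.
The remaining £5530 (= £7830 − £2300) moves to the copay.
Copay on this service: £150.
That puts the traveler's cost at £2300 + £150 = £2450 before any cap.
Cumulative spending £0 + £2450 = £2450 stays under the £4100 maximum.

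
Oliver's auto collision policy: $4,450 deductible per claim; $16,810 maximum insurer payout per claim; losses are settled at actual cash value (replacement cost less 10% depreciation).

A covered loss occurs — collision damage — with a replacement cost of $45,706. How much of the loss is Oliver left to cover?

$28,896

Actual cash value after 10% depreciation: $45,706 × 90% = $41,135.40.
Less the $4,450 deductible: $41,135.40 − $4,450 = $36,685.40.
Since $36,685.40 > $16,810, the payout is capped at $16,810.
Driver's share is the uncovered remainder: $45,706 − $16,810 = $28,896.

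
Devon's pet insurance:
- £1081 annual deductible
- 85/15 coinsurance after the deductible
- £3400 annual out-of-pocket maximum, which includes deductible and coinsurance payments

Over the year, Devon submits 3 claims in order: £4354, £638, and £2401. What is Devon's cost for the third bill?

£360.15

Claim 1 (£4354): £1081 to deductible, leaving £3273; 15% of £3273 = £490.95. Cost to owner: £1571.95. OOP to date £1571.95.
Claim 2 (£638): deductible already satisfied, so owner's share is 15% × £638 = £95.70. Owner pays £95.70; OOP now £1667.65.
Claim 3 (£2401): deductible already satisfied, so owner's share is 15% × £2401 = £360.15. Owner owes £360.15 (running OOP £2027.80).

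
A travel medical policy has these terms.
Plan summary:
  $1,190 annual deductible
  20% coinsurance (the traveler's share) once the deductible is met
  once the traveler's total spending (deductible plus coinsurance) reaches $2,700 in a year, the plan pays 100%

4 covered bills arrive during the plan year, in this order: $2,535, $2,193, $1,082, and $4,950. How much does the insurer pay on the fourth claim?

Claim 1 — $2,535: $1,190 to deductible, leaving $1,345; traveler's 20% is $269. Cost to traveler: $1,459. OOP to date $1,459. Plan pays $2,535 − $1,459 = $1,076.
Claim 2 — $2,193: 20% coinsurance on $2,193 = $438.60. Traveler pays $438.60; OOP now $1,897.60. Plan pays $2,193 − $438.60 = $1,754.40.
Claim 3 — $1,082: deductible met; 20% of $1,082 = $216.40. Traveler owes $216.40 (running OOP $2,114). Insurer: $1,082 − $216.40 = $865.60.
Claim 4 — $4,950: deductible already satisfied, so traveler's share is 20% × $4,950 = $990. OOP would hit $3,104 > $2,700, so the cap limits the traveler to $2,700 − $2,114 = $586. Plan pays $4,950 − $586 = $4,364.

$4,364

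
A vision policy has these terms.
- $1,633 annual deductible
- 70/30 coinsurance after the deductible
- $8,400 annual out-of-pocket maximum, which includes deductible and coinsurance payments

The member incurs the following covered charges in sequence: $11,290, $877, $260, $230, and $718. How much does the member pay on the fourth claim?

$69

Bill 1, $11,290: deductible takes $1,633, $9,657 remains; coinsurance $9,657 × 30% = $2,897.10. Member pays $4,530.10; OOP now $4,530.10.
Bill 2, $877: 30% coinsurance on $877 = $263.10. Cost to member: $263.10. OOP to date $4,793.20.
Bill 3, $260: deductible met; 30% of $260 = $78. Member pays $78; OOP now $4,871.20.
Bill 4, $230: deductible met; 30% of $230 = $69. Cost to member: $69. OOP to date $4,940.20.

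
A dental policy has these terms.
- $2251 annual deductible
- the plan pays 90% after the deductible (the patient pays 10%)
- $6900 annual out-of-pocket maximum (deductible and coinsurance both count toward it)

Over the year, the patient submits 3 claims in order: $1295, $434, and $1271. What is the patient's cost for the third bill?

$596.90

Bill 1, $1295: entire amount goes to the deductible. Patient pays $1295; OOP now $1295.
Bill 2, $434: all of it applies to the deductible. Cost to patient: $434. OOP to date $1729.
Bill 3, $1271: $522 to deductible, leaving $749; patient's 10% is $74.90. Cost to patient: $596.90. OOP to date $2325.90.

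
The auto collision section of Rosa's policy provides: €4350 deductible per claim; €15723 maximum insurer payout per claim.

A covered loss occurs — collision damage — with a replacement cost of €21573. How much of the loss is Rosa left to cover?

Less the €4350 deductible: €21573 − €4350 = €17223.
The €15723 per-incident cap binds; insurer pays €15723.
Out of pocket: €21573 − €15723 = €5850.

€5850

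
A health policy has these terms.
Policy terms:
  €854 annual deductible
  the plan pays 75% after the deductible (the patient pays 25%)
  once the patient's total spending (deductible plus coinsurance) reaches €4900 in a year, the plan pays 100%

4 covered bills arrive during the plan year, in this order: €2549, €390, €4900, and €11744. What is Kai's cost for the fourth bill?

€2299.75

Bill 1, €2549: deductible takes €854, €1695 remains; patient's 25% is €423.75. Patient owes €1277.75 (running OOP €1277.75).
Bill 2, €390: deductible already satisfied, so patient's share is 25% × €390 = €97.50. Cost to patient: €97.50. OOP to date €1375.25.
Bill 3, €4900: deductible already satisfied, so patient's share is 25% × €4900 = €1225. Patient owes €1225 (running OOP €2600.25).
Bill 4, €11744: deductible already satisfied, so patient's share is 25% × €11744 = €2936. That would push OOP to €5536.25, over the €4900 cap, so patient pays €4900 − €2600.25 = €2299.75.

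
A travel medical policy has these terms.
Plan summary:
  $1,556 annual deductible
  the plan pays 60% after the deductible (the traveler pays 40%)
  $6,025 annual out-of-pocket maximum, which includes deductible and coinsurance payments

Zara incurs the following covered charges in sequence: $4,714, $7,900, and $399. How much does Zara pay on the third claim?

$45.80

Bill 1, $4,714: deductible takes $1,556, $3,158 remains; coinsurance $3,158 × 40% = $1,263.20. Traveler owes $2,819.20 (running OOP $2,819.20).
Bill 2, $7,900: deductible met; 40% of $7,900 = $3,160. Cost to traveler: $3,160. OOP to date $5,979.20.
Bill 3, $399: deductible met; 40% of $399 = $159.60. Adding that to $5,979.20 gives $6,138.80, past the $6,025 cap; traveler pays only $6,025 − $5,979.20 = $45.80.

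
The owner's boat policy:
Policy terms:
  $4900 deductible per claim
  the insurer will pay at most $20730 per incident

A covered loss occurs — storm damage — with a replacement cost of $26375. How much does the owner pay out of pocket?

Subtract the deductible: $26375 − $4900 = $21475.
$21475 exceeds the $20730 limit, so the insurer pays the limit: $20730.
Owner's share is the uncovered remainder: $26375 − $20730 = $5645.

$5645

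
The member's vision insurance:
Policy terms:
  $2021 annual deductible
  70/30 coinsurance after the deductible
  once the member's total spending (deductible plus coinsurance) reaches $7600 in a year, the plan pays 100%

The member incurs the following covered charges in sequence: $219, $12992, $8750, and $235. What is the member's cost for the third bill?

$2222

Claim 1 — $219: fully absorbed by the deductible. Member owes $219 (running OOP $219).
Claim 2 — $12992: $1802 finishes the deductible; $11190 goes to coinsurance; coinsurance $11190 × 30% = $3357. Cost to member: $5159. OOP to date $5378.
Claim 3 — $8750: deductible met; 30% of $8750 = $2625. Adding that to $5378 gives $8003, past the $7600 cap; member pays only $7600 − $5378 = $2222.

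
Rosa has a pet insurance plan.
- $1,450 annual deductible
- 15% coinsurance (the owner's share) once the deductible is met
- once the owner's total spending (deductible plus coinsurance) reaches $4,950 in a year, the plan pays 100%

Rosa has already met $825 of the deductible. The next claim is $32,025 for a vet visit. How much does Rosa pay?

Deductible still to meet: $1,450 − $825 = $625.
That leaves $32,025 − $625 = $31,400 for coinsurance.
Coinsurance: $31,400 × 15% = $4,710.
Owner responsibility before any cap: $625 + $4,710 = $5,335.
Year-to-date out-of-pocket would reach $825 + $5,335 = $6,160, above the $4,950 maximum, so the owner pays only $4,950 − $825 = $4,125.

$4,125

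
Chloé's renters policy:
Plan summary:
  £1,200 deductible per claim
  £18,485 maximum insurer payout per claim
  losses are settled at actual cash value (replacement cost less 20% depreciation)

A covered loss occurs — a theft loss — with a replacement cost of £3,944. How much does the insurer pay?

£1,955.20

Depreciate 20%: the covered value is £3,944 × 0.8 = £3,155.20.
After the deductible, £3,155.20 − £1,200 = £1,955.20 remains.
£1,955.20 is within the £18,485 limit, so the insurer pays £1,955.20.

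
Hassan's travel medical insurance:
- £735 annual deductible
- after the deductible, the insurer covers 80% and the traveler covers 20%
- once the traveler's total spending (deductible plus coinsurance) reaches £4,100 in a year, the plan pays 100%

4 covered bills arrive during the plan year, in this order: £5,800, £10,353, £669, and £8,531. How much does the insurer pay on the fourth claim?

Claim 1 (£5,800): deductible takes £735, £5,065 remains; coinsurance £5,065 × 20% = £1,013. Traveler owes £1,748 (running OOP £1,748). Insurer: £5,800 − £1,748 = £4,052.
Claim 2 (£10,353): deductible already satisfied, so traveler's share is 20% × £10,353 = £2,070.60. Traveler owes £2,070.60 (running OOP £3,818.60). Plan pays £10,353 − £2,070.60 = £8,282.40.
Claim 3 (£669): deductible already satisfied, so traveler's share is 20% × £669 = £133.80. Traveler pays £133.80; OOP now £3,952.40. Insurer: £669 − £133.80 = £535.20.
Claim 4 (£8,531): deductible met; 20% of £8,531 = £1,706.20. Adding that to £3,952.40 gives £5,658.60, past the £4,100 cap; traveler pays only £4,100 − £3,952.40 = £147.60. Insurer: £8,531 − £147.60 = £8,383.40.

£8,383.40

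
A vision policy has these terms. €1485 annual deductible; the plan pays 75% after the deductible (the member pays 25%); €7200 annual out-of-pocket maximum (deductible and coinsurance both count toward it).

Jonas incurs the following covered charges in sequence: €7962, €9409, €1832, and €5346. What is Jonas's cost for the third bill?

Claim 1 — €7962: €1485 finishes the deductible; €6477 goes to coinsurance; 25% of €6477 = €1619.25. Member owes €3104.25 (running OOP €3104.25).
Claim 2 — €9409: deductible met; 25% of €9409 = €2352.25. Cost to member: €2352.25. OOP to date €5456.50.
Claim 3 — €1832: deductible met; 25% of €1832 = €458. Member owes €458 (running OOP €5914.50).

€458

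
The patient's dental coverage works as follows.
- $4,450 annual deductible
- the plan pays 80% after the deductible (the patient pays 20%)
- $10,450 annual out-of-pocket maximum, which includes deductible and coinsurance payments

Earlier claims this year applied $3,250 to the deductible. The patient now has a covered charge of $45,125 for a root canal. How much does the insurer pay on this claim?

$37,925

$3,250 of the $4,450 deductible is already met, leaving $1,200.
That leaves $45,125 − $1,200 = $43,925 for coinsurance.
20% of $43,925 = $8,785 falls to the patient.
So the patient owes $1,200 + $8,785 = $9,985 before any cap.
Adding $9,985 to the $3,250 already spent would give $13,235, which exceeds the $10,450 cap; the patient pays just $10,450 − $3,250 = $7,200.
Insurer pays the balance: $45,125 − $7,200 = $37,925.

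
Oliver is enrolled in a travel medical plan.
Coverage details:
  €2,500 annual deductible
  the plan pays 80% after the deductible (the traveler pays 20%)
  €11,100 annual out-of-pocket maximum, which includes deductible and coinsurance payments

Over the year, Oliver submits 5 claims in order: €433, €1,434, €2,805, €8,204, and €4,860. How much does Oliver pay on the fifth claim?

Claim 1 — €433: entire amount goes to the deductible. Traveler pays €433; OOP now €433.
Claim 2 — €1,434: all of it applies to the deductible. Traveler owes €1,434 (running OOP €1,867).
Claim 3 — €2,805: deductible takes €633, €2,172 remains; traveler's 20% is €434.40. Traveler pays €1,067.40; OOP now €2,934.40.
Claim 4 — €8,204: deductible met; 20% of €8,204 = €1,640.80. Traveler pays €1,640.80; OOP now €4,575.20.
Claim 5 — €4,860: deductible already satisfied, so traveler's share is 20% × €4,860 = €972. Traveler owes €972 (running OOP €5,547.20).

€972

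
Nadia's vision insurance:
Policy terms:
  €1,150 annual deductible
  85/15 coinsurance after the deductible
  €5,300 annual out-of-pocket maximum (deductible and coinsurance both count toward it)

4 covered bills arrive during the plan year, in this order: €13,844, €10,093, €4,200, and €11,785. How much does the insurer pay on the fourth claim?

Bill 1, €13,844: deductible takes €1,150, €12,694 remains; coinsurance €12,694 × 15% = €1,904.10. Member owes €3,054.10 (running OOP €3,054.10). Plan pays €13,844 − €3,054.10 = €10,789.90.
Bill 2, €10,093: 15% coinsurance on €10,093 = €1,513.95. Member pays €1,513.95; OOP now €4,568.05. Insurer: €10,093 − €1,513.95 = €8,579.05.
Bill 3, €4,200: deductible met; 15% of €4,200 = €630. Member pays €630; OOP now €5,198.05. Plan pays €4,200 − €630 = €3,570.
Bill 4, €11,785: deductible already satisfied, so member's share is 15% × €11,785 = €1,767.75. Adding that to €5,198.05 gives €6,965.80, past the €5,300 cap; member pays only €5,300 − €5,198.05 = €101.95. Insurer: €11,785 − €101.95 = €11,683.05.

€11,683.05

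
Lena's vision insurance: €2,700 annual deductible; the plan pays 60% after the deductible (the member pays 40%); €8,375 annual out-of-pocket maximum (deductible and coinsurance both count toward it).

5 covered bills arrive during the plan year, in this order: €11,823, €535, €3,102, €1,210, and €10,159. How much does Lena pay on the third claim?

Claim 1 (€11,823): €2,700 finishes the deductible; €9,123 goes to coinsurance; coinsurance €9,123 × 40% = €3,649.20. Member owes €6,349.20 (running OOP €6,349.20).
Claim 2 (€535): 40% coinsurance on €535 = €214. Member owes €214 (running OOP €6,563.20).
Claim 3 (€3,102): 40% coinsurance on €3,102 = €1,240.80. Member pays €1,240.80; OOP now €7,804.

€1,240.80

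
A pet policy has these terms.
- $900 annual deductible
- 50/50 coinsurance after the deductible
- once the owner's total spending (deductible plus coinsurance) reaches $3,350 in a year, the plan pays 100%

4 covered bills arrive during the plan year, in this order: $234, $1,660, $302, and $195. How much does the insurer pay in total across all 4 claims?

Claim 1 — $234: fully absorbed by the deductible. Cost to owner: $234. OOP to date $234. Plan pays $234 − $234 = $0.
Claim 2 — $1,660: $666 to deductible, leaving $994; owner's 50% is $497. Owner owes $1,163 (running OOP $1,397). Insurer: $1,660 − $1,163 = $497.
Claim 3 — $302: deductible met; 50% of $302 = $151. Owner pays $151; OOP now $1,548. Insurer: $302 − $151 = $151.
Claim 4 — $195: 50% coinsurance on $195 = $97.50. Owner pays $97.50; OOP now $1,645.50. Plan pays $195 − $97.50 = $97.50.
Insurer total: $0 + $497 + $151 + $97.50 = $745.50.

$745.50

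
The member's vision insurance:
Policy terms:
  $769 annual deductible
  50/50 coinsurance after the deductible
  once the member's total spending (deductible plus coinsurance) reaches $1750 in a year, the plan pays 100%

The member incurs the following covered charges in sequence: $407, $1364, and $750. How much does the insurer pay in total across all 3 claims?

$876

Claim 1 — $407: all of it applies to the deductible. Member pays $407; OOP now $407. Insurer: $407 − $407 = $0.
Claim 2 — $1364: $362 finishes the deductible; $1002 goes to coinsurance; 50% of $1002 = $501. Cost to member: $863. OOP to date $1270. Plan pays $1364 − $863 = $501.
Claim 3 — $750: 50% coinsurance on $750 = $375. Cost to member: $375. OOP to date $1645. Plan pays $750 − $375 = $375.
Insurer total = bills − member's total = $2521 − $1645 = $876.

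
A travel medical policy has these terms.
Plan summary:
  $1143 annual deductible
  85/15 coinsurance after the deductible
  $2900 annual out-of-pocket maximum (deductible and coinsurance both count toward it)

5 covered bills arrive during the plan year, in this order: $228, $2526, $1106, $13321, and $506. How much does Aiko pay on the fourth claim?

#1 ($228): fully absorbed by the deductible. Traveler pays $228; OOP now $228.
#2 ($2526): $915 to deductible, leaving $1611; coinsurance $1611 × 15% = $241.65. Cost to traveler: $1156.65. OOP to date $1384.65.
#3 ($1106): 15% coinsurance on $1106 = $165.90. Traveler pays $165.90; OOP now $1550.55.
#4 ($13321): 15% coinsurance on $13321 = $1998.15. Adding that to $1550.55 gives $3548.70, past the $2900 cap; traveler pays only $2900 − $1550.55 = $1349.45.

$1349.45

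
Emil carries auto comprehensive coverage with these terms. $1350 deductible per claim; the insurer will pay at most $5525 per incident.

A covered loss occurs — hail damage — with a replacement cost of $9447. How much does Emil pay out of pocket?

$3922

After the deductible, $9447 − $1350 = $8097 remains.
$8097 exceeds the $5525 limit, so the insurer pays the limit: $5525.
Policyholder's share is the uncovered remainder: $9447 − $5525 = $3922.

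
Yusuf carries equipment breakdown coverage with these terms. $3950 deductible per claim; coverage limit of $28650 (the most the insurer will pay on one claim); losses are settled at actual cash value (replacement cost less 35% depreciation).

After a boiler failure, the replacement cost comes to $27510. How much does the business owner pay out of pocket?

$13578.50

At 35% depreciation, ACV = $27510 − $9628.50 = $17881.50.
Less the $3950 deductible: $17881.50 − $3950 = $13931.50.
$13931.50 ≤ $28650, so the limit doesn't bind; insurer pays $13931.50.
Out of pocket: $27510 − $13931.50 = $13578.50.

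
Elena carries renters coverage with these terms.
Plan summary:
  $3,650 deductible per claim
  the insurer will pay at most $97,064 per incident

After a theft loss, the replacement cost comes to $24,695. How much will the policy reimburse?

Less the $3,650 deductible: $24,695 − $3,650 = $21,045.
$21,045 is within the $97,064 limit, so the insurer pays $21,045.

$21,045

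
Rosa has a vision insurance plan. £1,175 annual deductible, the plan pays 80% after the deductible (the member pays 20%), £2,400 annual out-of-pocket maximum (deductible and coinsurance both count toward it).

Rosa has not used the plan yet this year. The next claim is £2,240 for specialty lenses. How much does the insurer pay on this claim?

£852

Nothing has been paid toward the £1,175 deductible, so the first £1,175 of this charge is applied there.
That leaves £2,240 − £1,175 = £1,065 for coinsurance.
Member's 20% share of £1,065 is £213.
That puts the member's cost at £1,175 + £213 = £1,388 before any cap.
Total out-of-pocket so far would be £0 + £1,388 = £1,388, below the £2,400 cap — no reduction.
Insurer pays the balance: £2,240 − £1,388 = £852.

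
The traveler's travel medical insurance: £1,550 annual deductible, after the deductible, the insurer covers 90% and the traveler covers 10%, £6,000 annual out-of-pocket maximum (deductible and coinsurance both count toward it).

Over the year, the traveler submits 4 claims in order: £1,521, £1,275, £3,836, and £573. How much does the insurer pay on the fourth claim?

£515.70

Bill 1, £1,521: all of it applies to the deductible. Cost to traveler: £1,521. OOP to date £1,521. Insurer: £1,521 − £1,521 = £0.
Bill 2, £1,275: deductible takes £29, £1,246 remains; 10% of £1,246 = £124.60. Traveler owes £153.60 (running OOP £1,674.60). Insurer: £1,275 − £153.60 = £1,121.40.
Bill 3, £3,836: 10% coinsurance on £3,836 = £383.60. Cost to traveler: £383.60. OOP to date £2,058.20. Plan pays £3,836 − £383.60 = £3,452.40.
Bill 4, £573: deductible already satisfied, so traveler's share is 10% × £573 = £57.30. Traveler owes £57.30 (running OOP £2,115.50). Plan pays £573 − £57.30 = £515.70.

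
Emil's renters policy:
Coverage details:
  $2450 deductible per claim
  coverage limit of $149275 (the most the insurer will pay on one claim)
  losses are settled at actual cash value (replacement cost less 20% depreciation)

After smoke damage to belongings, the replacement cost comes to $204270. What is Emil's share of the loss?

Actual cash value after 20% depreciation: $204270 × 80% = $163416.
Less the $2450 deductible: $163416 − $2450 = $160966.
Since $160966 > $149275, the payout is capped at $149275.
The tenant bears the rest of the original loss: $204270 − $149275 = $54995.

$54995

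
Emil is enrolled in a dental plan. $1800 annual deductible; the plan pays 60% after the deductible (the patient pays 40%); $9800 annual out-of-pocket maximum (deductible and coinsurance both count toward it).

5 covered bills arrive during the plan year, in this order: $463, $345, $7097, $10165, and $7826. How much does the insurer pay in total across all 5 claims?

Claim 1 — $463: all of it applies to the deductible. Cost to patient: $463. OOP to date $463. Plan pays $463 − $463 = $0.
Claim 2 — $345: fully absorbed by the deductible. Patient owes $345 (running OOP $808). Insurer: $345 − $345 = $0.
Claim 3 — $7097: deductible takes $992, $6105 remains; patient's 40% is $2442. Cost to patient: $3434. OOP to date $4242. Insurer: $7097 − $3434 = $3663.
Claim 4 — $10165: deductible met; 40% of $10165 = $4066. Patient owes $4066 (running OOP $8308). Insurer: $10165 − $4066 = $6099.
Claim 5 — $7826: 40% coinsurance on $7826 = $3130.40. OOP would hit $11438.40 > $9800, so the cap limits the patient to $9800 − $8308 = $1492. Plan pays $7826 − $1492 = $6334.
Insurer total: $0 + $0 + $3663 + $6099 + $6334 = $16096.

$16096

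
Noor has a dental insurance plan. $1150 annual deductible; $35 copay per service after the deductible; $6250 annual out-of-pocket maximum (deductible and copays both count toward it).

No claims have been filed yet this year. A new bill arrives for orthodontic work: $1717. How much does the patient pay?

Deductible not yet touched, so the first $1150 of the bill goes to the deductible.
After the $1150 deductible portion, $1717 − $1150 = $567 is subject to the copay.
Copay on this service: $35.
Patient responsibility before any cap: $1150 + $35 = $1185.
Year-to-date out-of-pocket becomes $0 + $1185 = $1185, still under the $6250 maximum, so no cap applies.

$1185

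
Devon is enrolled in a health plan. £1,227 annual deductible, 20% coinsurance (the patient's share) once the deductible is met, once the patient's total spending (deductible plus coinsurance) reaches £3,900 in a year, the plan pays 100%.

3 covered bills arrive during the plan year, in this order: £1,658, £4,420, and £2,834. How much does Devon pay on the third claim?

Bill 1, £1,658: £1,227 finishes the deductible; £431 goes to coinsurance; patient's 20% is £86.20. Patient pays £1,313.20; OOP now £1,313.20.
Bill 2, £4,420: deductible met; 20% of £4,420 = £884. Patient owes £884 (running OOP £2,197.20).
Bill 3, £2,834: deductible met; 20% of £2,834 = £566.80. Patient owes £566.80 (running OOP £2,764).

£566.80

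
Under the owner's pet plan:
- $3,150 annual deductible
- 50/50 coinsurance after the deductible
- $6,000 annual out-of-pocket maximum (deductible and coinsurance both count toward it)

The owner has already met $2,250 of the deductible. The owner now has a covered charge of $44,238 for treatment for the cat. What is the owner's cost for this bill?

Remaining deductible: $3,150 − $2,250 = $900.
After the $900 deductible portion, $44,238 − $900 = $43,338 is subject to coinsurance.
Owner's 50% share of $43,338 is $21,669.
That puts the owner's cost at $900 + $21,669 = $22,569 before any cap.
That would bring total out-of-pocket to $24,819, past the $6,000 cap. The owner is capped at $6,000 − $2,250 = $3,750 on this claim.

$3,750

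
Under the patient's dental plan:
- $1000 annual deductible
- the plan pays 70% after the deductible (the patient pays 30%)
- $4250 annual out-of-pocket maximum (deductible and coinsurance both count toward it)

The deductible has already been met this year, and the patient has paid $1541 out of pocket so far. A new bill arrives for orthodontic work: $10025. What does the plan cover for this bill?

$7316

With the deductible met, the entire $10025 is subject to coinsurance.
Patient's 30% share of $10025 is $3007.50.
That would bring total out-of-pocket to $4548.50, past the $4250 cap. The patient is capped at $4250 − $1541 = $2709 on this claim.
Insurer pays the balance: $10025 − $2709 = $7316.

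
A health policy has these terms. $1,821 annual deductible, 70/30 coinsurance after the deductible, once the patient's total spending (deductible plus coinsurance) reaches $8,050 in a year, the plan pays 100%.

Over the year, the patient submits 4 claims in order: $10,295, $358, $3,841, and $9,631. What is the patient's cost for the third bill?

Bill 1, $10,295: $1,821 finishes the deductible; $8,474 goes to coinsurance; 30% of $8,474 = $2,542.20. Patient pays $4,363.20; OOP now $4,363.20.
Bill 2, $358: deductible already satisfied, so patient's share is 30% × $358 = $107.40. Patient pays $107.40; OOP now $4,470.60.
Bill 3, $3,841: 30% coinsurance on $3,841 = $1,152.30. Cost to patient: $1,152.30. OOP to date $5,622.90.

$1,152.30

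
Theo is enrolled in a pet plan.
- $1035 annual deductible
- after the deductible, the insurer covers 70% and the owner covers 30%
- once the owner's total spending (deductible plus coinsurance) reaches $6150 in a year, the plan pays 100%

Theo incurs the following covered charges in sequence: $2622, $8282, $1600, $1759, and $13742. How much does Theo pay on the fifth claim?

$1146.60

Claim 1 — $2622: $1035 finishes the deductible; $1587 goes to coinsurance; owner's 30% is $476.10. Owner pays $1511.10; OOP now $1511.10.
Claim 2 — $8282: 30% coinsurance on $8282 = $2484.60. Owner pays $2484.60; OOP now $3995.70.
Claim 3 — $1600: 30% coinsurance on $1600 = $480. Owner owes $480 (running OOP $4475.70).
Claim 4 — $1759: deductible met; 30% of $1759 = $527.70. Owner owes $527.70 (running OOP $5003.40).
Claim 5 — $13742: deductible already satisfied, so owner's share is 30% × $13742 = $4122.60. Adding that to $5003.40 gives $9126, past the $6150 cap; owner pays only $6150 − $5003.40 = $1146.60.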